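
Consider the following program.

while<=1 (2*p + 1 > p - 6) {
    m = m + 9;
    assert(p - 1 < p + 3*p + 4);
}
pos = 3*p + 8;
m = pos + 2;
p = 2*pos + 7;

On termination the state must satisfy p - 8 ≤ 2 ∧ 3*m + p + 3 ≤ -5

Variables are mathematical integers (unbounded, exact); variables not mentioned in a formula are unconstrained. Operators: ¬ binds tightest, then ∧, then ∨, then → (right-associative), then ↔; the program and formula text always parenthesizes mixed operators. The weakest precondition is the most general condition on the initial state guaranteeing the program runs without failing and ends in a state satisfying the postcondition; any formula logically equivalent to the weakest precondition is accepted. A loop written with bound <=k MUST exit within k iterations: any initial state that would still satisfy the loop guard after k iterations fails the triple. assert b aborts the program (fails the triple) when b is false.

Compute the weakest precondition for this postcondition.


Working backward. After the program, the postcondition p - 8 ≤ 2 ∧ 3*m + p + 3 ≤ -5 must hold; in canonical form it is p ≤ 10 ∧ 3*m + p ≤ -8.
Before p := 2*pos + 7: 2*pos ≤ 3 ∧ 3*m + 2*pos ≤ -15
Before m := pos + 2: 2*pos ≤ 3 ∧ 5*pos ≤ -21
Before pos := 3*p + 8: 6*p ≤ -13 ∧ 15*p ≤ -61
Before the loop (bound <=1), unroll the exhaustion recursion (WP_0 = exit-now case; WP_j = one more guarded iteration, up to j = 1):
  WP_0: (¬(p > -7)) ∧ 6*p ≤ -13 ∧ 15*p ≤ -61
  WP_1: (p > -7 → (3*p > -5 ∧ (¬(p > -7)) ∧ 6*p ≤ -13 ∧ 15*p ≤ -61)) ∧ ((¬(p > -7)) → (6*p ≤ -13 ∧ 15*p ≤ -61))
So before the loop: (p > -7 → (3*p > -5 ∧ (¬(p > -7)) ∧ 6*p ≤ -13 ∧ 15*p ≤ -61)) ∧ ((¬(p > -7)) → (6*p ≤ -13 ∧ 15*p ≤ -61))
Answer: WP = (p > -7 → (3*p > -5 ∧ (¬(p > -7)) ∧ 6*p ≤ -13 ∧ 15*p ≤ -61)) ∧ ((¬(p > -7)) → (6*p ≤ -13 ∧ 15*p ≤ -61))


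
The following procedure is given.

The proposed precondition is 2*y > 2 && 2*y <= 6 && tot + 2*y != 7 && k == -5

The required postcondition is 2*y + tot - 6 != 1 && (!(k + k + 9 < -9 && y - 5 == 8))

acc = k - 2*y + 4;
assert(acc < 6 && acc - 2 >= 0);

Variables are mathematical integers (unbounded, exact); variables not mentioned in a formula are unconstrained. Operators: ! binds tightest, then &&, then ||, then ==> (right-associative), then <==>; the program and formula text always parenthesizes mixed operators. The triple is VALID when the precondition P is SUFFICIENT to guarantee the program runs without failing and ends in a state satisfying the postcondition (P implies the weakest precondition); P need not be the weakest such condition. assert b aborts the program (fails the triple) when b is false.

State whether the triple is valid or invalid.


Working backward. After the program, the postcondition 2*y + tot - 6 != 1 && (!(k + k + 9 < -9 && y - 5 == 8)) must hold; in canonical form it is tot + 2*y != 7 && (!(2*k < -18 && y == 13)).
Before assert acc < 6 && acc - 2 >= 0: acc < 6 && acc >= 2 && tot + 2*y != 7 && (!(2*k < -18 && y == 13))
Before acc := k - 2*y + 4: k < 2*y + 2 && k >= 2*y - 2 && tot + 2*y != 7 && (!(2*k < -18 && y == 13))
The weakest precondition is k < 2*y + 2 && k >= 2*y - 2 && tot + 2*y != 7 && (!(2*k < -18 && y == 13)).
Check whether 2*y > 2 && 2*y <= 6 && tot + 2*y != 7 && k == -5 implies it.
Countermodel: at the initial state k = -5, tot = 4, y = 2, the precondition holds but the weakest precondition fails.
Answer: invalid


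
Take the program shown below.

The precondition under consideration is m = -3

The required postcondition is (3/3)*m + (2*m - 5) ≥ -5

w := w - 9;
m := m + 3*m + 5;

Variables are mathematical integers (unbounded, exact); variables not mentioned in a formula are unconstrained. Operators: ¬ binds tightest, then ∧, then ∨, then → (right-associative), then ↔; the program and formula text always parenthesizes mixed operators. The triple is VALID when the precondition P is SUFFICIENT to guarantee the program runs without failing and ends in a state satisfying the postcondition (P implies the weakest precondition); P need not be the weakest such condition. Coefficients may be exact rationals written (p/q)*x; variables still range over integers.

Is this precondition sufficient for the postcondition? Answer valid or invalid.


Working backward. After the program, the postcondition (3/3)*m + (2*m - 5) ≥ -5 must hold; in canonical form it is 3*m ≥ 0.
Before m := m + 3*m + 5: 12*m ≥ -15
Before w := w - 9: 12*m ≥ -15
The weakest precondition is 12*m ≥ -15.
Check whether m = -3 implies it.
Countermodel: at the initial state m = -3, the precondition holds but the weakest precondition fails.
Answer: invalid


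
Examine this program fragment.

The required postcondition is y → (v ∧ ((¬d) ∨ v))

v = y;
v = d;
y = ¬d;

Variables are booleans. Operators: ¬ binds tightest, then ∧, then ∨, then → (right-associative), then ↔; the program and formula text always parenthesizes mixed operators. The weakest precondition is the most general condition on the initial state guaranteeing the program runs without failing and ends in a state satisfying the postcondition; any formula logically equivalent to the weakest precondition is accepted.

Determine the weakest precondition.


Working backward. After the program, y → (v ∧ ((¬d) ∨ v)) must hold.
Before y := ¬d: (¬d) → (v ∧ ((¬d) ∨ v))
Before v := d: (¬d) → d
Before v := y: (¬d) → d
Answer: WP = (¬d) → d


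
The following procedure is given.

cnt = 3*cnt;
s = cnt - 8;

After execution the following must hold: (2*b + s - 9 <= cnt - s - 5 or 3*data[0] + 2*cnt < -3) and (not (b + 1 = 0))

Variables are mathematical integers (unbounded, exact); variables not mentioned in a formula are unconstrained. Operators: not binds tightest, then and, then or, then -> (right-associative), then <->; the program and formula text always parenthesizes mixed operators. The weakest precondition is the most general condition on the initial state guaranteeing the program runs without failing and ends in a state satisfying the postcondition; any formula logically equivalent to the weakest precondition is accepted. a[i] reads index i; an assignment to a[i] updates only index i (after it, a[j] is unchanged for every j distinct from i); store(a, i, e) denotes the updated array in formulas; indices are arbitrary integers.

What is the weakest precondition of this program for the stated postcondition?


Working backward. After the program, the postcondition (2*b + s - 9 <= cnt - s - 5 or 3*data[0] + 2*cnt < -3) and (not (b + 1 = 0)) must hold; in canonical form it is (2*b + 2*s <= cnt + 4 or 3*data[0] + 2*cnt < -3) and (not (b = -1)).
Before s := cnt - 8: (2*b + cnt <= 20 or 3*data[0] + 2*cnt < -3) and (not (b = -1))
Before cnt := 3*cnt: (2*b + 3*cnt <= 20 or 3*data[0] + 6*cnt < -3) and (not (b = -1))
Answer: WP = (2*b + 3*cnt <= 20 or 3*data[0] + 6*cnt < -3) and (not (b = -1))


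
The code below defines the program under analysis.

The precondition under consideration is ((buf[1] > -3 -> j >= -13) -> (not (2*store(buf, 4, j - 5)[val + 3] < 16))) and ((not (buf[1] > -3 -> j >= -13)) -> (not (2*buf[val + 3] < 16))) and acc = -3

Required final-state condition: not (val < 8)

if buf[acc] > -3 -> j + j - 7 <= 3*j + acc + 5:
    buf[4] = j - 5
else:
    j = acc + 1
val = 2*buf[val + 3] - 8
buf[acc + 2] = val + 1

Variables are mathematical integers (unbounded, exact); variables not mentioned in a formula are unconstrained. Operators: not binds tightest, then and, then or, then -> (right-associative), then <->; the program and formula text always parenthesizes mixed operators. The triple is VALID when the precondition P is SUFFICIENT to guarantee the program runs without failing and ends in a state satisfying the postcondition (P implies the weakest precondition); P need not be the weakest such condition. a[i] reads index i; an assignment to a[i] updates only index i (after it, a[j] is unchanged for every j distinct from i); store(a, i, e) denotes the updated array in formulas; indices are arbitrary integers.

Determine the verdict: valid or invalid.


Working backward. After the program, not (val < 8) must hold.
Before buf[acc + 2] := val + 1: not (val < 8)
Before val := 2*buf[val + 3] - 8: not (2*buf[val + 3] < 16)
Then branch requires not (2*store(buf, 4, j - 5)[val + 3] < 16); else branch requires not (2*buf[val + 3] < 16).
Before the if: ((buf[acc] > -3 -> acc + j >= -12) -> (not (2*store(buf, 4, j - 5)[val + 3] < 16))) and ((not (buf[acc] > -3 -> acc + j >= -12)) -> (not (2*buf[val + 3] < 16)))
The weakest precondition is ((buf[acc] > -3 -> acc + j >= -12) -> (not (2*store(buf, 4, j - 5)[val + 3] < 16))) and ((not (buf[acc] > -3 -> acc + j >= -12)) -> (not (2*buf[val + 3] < 16))).
Check whether ((buf[1] > -3 -> j >= -13) -> (not (2*store(buf, 4, j - 5)[val + 3] < 16))) and ((not (buf[1] > -3 -> j >= -13)) -> (not (2*buf[val + 3] < 16))) and acc = -3 implies it.
Countermodel: at the initial state acc = -3, buf = {[-3] = -6519, [1] = 0, [4] = 8, elsewhere 2}, j = -14, val = 1, the precondition holds but the weakest precondition fails.
Answer: invalid


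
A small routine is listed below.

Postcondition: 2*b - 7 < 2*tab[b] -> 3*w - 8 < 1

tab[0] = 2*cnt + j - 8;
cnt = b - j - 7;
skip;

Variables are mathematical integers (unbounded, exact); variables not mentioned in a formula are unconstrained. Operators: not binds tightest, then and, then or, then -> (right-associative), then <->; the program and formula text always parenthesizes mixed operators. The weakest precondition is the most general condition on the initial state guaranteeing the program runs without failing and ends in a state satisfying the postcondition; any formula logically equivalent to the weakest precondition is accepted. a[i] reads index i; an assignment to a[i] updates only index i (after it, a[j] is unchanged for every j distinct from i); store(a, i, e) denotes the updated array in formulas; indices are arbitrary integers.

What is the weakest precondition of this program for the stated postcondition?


Working backward. After the program, the postcondition 2*b - 7 < 2*tab[b] -> 3*w - 8 < 1 must hold; in canonical form it is 2*b < 2*tab[b] + 7 -> 3*w < 9.
Before skip: 2*b < 2*tab[b] + 7 -> 3*w < 9
Before cnt := b - j - 7: 2*b < 2*tab[b] + 7 -> 3*w < 9
Before tab[0] := 2*cnt + j - 8: 2*b < 2*store(tab, 0, 2*cnt + j - 8)[b] + 7 -> 3*w < 9
Answer: WP = 2*b < 2*store(tab, 0, 2*cnt + j - 8)[b] + 7 -> 3*w < 9


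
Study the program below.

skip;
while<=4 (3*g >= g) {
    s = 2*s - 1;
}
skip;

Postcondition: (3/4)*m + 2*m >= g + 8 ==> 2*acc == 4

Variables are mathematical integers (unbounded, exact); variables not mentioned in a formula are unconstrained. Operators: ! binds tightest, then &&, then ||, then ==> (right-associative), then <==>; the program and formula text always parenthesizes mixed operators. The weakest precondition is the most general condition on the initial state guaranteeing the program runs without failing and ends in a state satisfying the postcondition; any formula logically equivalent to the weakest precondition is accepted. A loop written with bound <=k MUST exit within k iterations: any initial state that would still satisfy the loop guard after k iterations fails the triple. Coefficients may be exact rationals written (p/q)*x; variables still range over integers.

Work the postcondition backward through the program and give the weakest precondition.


Working backward. After the program, the postcondition (3/4)*m + 2*m >= g + 8 ==> 2*acc == 4 must hold; in canonical form it is (11/4)*m >= g + 8 ==> 2*acc == 4.
Before skip: (11/4)*m >= g + 8 ==> 2*acc == 4
Before the loop (bound <=4), unroll the exhaustion recursion (WP_0 = exit-now case; WP_j = one more guarded iteration, up to j = 4):
  WP_0: (!(2*g >= 0)) && ((11/4)*m >= g + 8 ==> 2*acc == 4)
  WP_1: (2*g >= 0 ==> ((!(2*g >= 0)) && ((11/4)*m >= g + 8 ==> 2*acc == 4))) && ((!(2*g >= 0)) ==> ((11/4)*m >= g + 8 ==> 2*acc == 4))
  WP_2: (2*g >= 0 ==> ((2*g >= 0 ==> ((!(2*g >= 0)) && ((11/4)*m >= g + 8 ==> 2*acc == 4))) && ((!(2*g >= 0)) ==> ((11/4)*m >= g + 8 ==> 2*acc == 4)))) && ((!(2*g >= 0)) ==> ((11/4)*m >= g + 8 ==> 2*acc == 4))
  WP_3: (2*g >= 0 ==> ((2*g >= 0 ==> ((2*g >= 0 ==> ((!(2*g >= 0)) && ((11/4)*m >= g + 8 ==> 2*acc == 4))) && ((!(2*g >= 0)) ==> ((11/4)*m >= g + 8 ==> 2*acc == 4)))) && ((!(2*g >= 0)) ==> ((11/4)*m >= g + 8 ==> 2*acc == 4)))) && ((!(2*g >= 0)) ==> ((11/4)*m >= g + 8 ==> 2*acc == 4))
  WP_4: (2*g >= 0 ==> ((2*g >= 0 ==> ((2*g >= 0 ==> ((2*g >= 0 ==> ((!(2*g >= 0)) && ((11/4)*m >= g + 8 ==> 2*acc == 4))) && ((!(2*g >= 0)) ==> ((11/4)*m >= g + 8 ==> 2*acc == 4)))) && ((!(2*g >= 0)) ==> ((11/4)*m >= g + 8 ==> 2*acc == 4)))) && ((!(2*g >= 0)) ==> ((11/4)*m >= g + 8 ==> 2*acc == 4)))) && ((!(2*g >= 0)) ==> ((11/4)*m >= g + 8 ==> 2*acc == 4))
So before the loop: (2*g >= 0 ==> ((2*g >= 0 ==> ((2*g >= 0 ==> ((2*g >= 0 ==> ((!(2*g >= 0)) && ((11/4)*m >= g + 8 ==> 2*acc == 4))) && ((!(2*g >= 0)) ==> ((11/4)*m >= g + 8 ==> 2*acc == 4)))) && ((!(2*g >= 0)) ==> ((11/4)*m >= g + 8 ==> 2*acc == 4)))) && ((!(2*g >= 0)) ==> ((11/4)*m >= g + 8 ==> 2*acc == 4)))) && ((!(2*g >= 0)) ==> ((11/4)*m >= g + 8 ==> 2*acc == 4))
Before skip: (2*g >= 0 ==> ((2*g >= 0 ==> ((2*g >= 0 ==> ((2*g >= 0 ==> ((!(2*g >= 0)) && ((11/4)*m >= g + 8 ==> 2*acc == 4))) && ((!(2*g >= 0)) ==> ((11/4)*m >= g + 8 ==> 2*acc == 4)))) && ((!(2*g >= 0)) ==> ((11/4)*m >= g + 8 ==> 2*acc == 4)))) && ((!(2*g >= 0)) ==> ((11/4)*m >= g + 8 ==> 2*acc == 4)))) && ((!(2*g >= 0)) ==> ((11/4)*m >= g + 8 ==> 2*acc == 4))
Answer: WP = (2*g >= 0 ==> ((2*g >= 0 ==> ((2*g >= 0 ==> ((2*g >= 0 ==> ((!(2*g >= 0)) && ((11/4)*m >= g + 8 ==> 2*acc == 4))) && ((!(2*g >= 0)) ==> ((11/4)*m >= g + 8 ==> 2*acc == 4)))) && ((!(2*g >= 0)) ==> ((11/4)*m >= g + 8 ==> 2*acc == 4)))) && ((!(2*g >= 0)) ==> ((11/4)*m >= g + 8 ==> 2*acc == 4)))) && ((!(2*g >= 0)) ==> ((11/4)*m >= g + 8 ==> 2*acc == 4))


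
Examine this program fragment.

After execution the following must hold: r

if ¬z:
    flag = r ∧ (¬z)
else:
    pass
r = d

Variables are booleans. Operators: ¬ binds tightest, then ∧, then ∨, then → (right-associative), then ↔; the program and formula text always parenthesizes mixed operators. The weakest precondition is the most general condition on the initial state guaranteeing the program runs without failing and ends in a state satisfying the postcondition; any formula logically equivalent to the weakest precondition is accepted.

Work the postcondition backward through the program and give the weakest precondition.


Working backward. After the program, r must hold.
Before r := d: d
Then branch requires d; else branch requires d.
Before the if: ((¬z) → d) ∧ (z → d)
Answer: WP = ((¬z) → d) ∧ (z → d)


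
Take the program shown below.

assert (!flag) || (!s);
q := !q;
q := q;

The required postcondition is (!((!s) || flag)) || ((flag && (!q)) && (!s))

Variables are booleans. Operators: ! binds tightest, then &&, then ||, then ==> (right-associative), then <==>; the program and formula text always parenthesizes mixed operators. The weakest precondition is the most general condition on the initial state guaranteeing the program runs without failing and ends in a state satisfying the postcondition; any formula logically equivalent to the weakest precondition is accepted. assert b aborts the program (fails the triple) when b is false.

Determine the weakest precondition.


Working backward. After the program, the postcondition (!((!s) || flag)) || ((flag && (!q)) && (!s)) must hold; in canonical form it is (!((!s) || flag)) || (flag && (!q) && (!s)).
Before q := q: (!((!s) || flag)) || (flag && (!q) && (!s))
Before q := !q: (!((!s) || flag)) || (flag && q && (!s))
Before assert (!flag) || (!s): ((!flag) || (!s)) && ((!((!s) || flag)) || (flag && q && (!s)))
Answer: WP = ((!flag) || (!s)) && ((!((!s) || flag)) || (flag && q && (!s)))


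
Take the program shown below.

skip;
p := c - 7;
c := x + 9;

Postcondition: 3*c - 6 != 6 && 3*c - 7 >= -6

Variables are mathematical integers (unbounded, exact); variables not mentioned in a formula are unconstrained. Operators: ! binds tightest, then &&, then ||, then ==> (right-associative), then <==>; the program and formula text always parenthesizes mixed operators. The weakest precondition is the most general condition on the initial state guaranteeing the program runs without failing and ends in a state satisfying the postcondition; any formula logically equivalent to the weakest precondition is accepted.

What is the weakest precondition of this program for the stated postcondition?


Working backward. After the program, the postcondition 3*c - 6 != 6 && 3*c - 7 >= -6 must hold; in canonical form it is 3*c != 12 && 3*c >= 1.
Before c := x + 9: 3*x != -15 && 3*x >= -26
Before p := c - 7: 3*x != -15 && 3*x >= -26
Before skip: 3*x != -15 && 3*x >= -26
Answer: WP = 3*x != -15 && 3*x >= -26


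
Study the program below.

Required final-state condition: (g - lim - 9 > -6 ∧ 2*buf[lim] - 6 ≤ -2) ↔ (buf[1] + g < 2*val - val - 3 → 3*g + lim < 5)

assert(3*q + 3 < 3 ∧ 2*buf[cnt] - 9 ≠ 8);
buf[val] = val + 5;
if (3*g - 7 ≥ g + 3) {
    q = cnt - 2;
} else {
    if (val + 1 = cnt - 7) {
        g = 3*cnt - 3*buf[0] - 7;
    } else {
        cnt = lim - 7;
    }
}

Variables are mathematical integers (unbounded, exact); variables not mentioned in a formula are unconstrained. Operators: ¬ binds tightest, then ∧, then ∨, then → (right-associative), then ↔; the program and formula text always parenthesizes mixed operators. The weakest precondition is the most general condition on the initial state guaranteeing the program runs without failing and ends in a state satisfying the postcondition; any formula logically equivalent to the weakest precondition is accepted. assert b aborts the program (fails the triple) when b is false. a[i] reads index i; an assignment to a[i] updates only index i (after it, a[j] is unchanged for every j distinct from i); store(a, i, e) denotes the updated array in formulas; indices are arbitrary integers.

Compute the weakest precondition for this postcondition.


Working backward. After the program, the postcondition (g - lim - 9 > -6 ∧ 2*buf[lim] - 6 ≤ -2) ↔ (buf[1] + g < 2*val - val - 3 → 3*g + lim < 5) must hold; in canonical form it is (g > lim + 3 ∧ 2*buf[lim] ≤ 4) ↔ (buf[1] + g < val - 3 → 3*g + lim < 5).
Then branch requires (g > lim + 3 ∧ 2*buf[lim] ≤ 4) ↔ (buf[1] + g < val - 3 → 3*g + lim < 5); else branch requires (val = cnt - 8 → ((3*cnt > 3*buf[0] + lim + 10 ∧ 2*buf[lim] ≤ 4) ↔ (buf[1] + 3*cnt < 3*buf[0] + val + 4 → 9*cnt + lim < 9*buf[0] + 26))) ∧ ((¬(val = cnt - 8)) → ((g > lim + 3 ∧ 2*buf[lim] ≤ 4) ↔ (buf[1] + g < val - 3 → 3*g + lim < 5))).
Before the if: (2*g ≥ 10 → ((g > lim + 3 ∧ 2*buf[lim] ≤ 4) ↔ (buf[1] + g < val - 3 → 3*g + lim < 5))) ∧ ((¬(2*g ≥ 10)) → ((val = cnt - 8 → ((3*cnt > 3*buf[0] + lim + 10 ∧ 2*buf[lim] ≤ 4) ↔ (buf[1] + 3*cnt < 3*buf[0] + val + 4 → 9*cnt + lim < 9*buf[0] + 26))) ∧ ((¬(val = cnt - 8)) → ((g > lim + 3 ∧ 2*buf[lim] ≤ 4) ↔ (buf[1] + g < val - 3 → 3*g + lim < 5)))))
Before buf[val] := val + 5: (2*g ≥ 10 → ((g > lim + 3 ∧ 2*store(buf, val, val + 5)[lim] ≤ 4) ↔ (store(buf, val, val + 5)[1] + g < val - 3 → 3*g + lim < 5))) ∧ ((¬(2*g ≥ 10)) → ((val = cnt - 8 → ((3*cnt > 3*store(buf, val, val + 5)[0] + lim + 10 ∧ 2*store(buf, val, val + 5)[lim] ≤ 4) ↔ (store(buf, val, val + 5)[1] + 3*cnt < 3*store(buf, val, val + 5)[0] + val + 4 → 9*cnt + lim < 9*store(buf, val, val + 5)[0] + 26))) ∧ ((¬(val = cnt - 8)) → ((g > lim + 3 ∧ 2*store(buf, val, val + 5)[lim] ≤ 4) ↔ (store(buf, val, val + 5)[1] + g < val - 3 → 3*g + lim < 5)))))
Before assert 3*q + 3 < 3 ∧ 2*buf[cnt] - 9 ≠ 8: 3*q < 0 ∧ 2*buf[cnt] ≠ 17 ∧ (2*g ≥ 10 → ((g > lim + 3 ∧ 2*store(buf, val, val + 5)[lim] ≤ 4) ↔ (store(buf, val, val + 5)[1] + g < val - 3 → 3*g + lim < 5))) ∧ ((¬(2*g ≥ 10)) → ((val = cnt - 8 → ((3*cnt > 3*store(buf, val, val + 5)[0] + lim + 10 ∧ 2*store(buf, val, val + 5)[lim] ≤ 4) ↔ (store(buf, val, val + 5)[1] + 3*cnt < 3*store(buf, val, val + 5)[0] + val + 4 → 9*cnt + lim < 9*store(buf, val, val + 5)[0] + 26))) ∧ ((¬(val = cnt - 8)) → ((g > lim + 3 ∧ 2*store(buf, val, val + 5)[lim] ≤ 4) ↔ (store(buf, val, val + 5)[1] + g < val - 3 → 3*g + lim < 5)))))
Answer: WP = 3*q < 0 ∧ 2*buf[cnt] ≠ 17 ∧ (2*g ≥ 10 → ((g > lim + 3 ∧ 2*store(buf, val, val + 5)[lim] ≤ 4) ↔ (store(buf, val, val + 5)[1] + g < val - 3 → 3*g + lim < 5))) ∧ ((¬(2*g ≥ 10)) → ((val = cnt - 8 → ((3*cnt > 3*store(buf, val, val + 5)[0] + lim + 10 ∧ 2*store(buf, val, val + 5)[lim] ≤ 4) ↔ (store(buf, val, val + 5)[1] + 3*cnt < 3*store(buf, val, val + 5)[0] + val + 4 → 9*cnt + lim < 9*store(buf, val, val + 5)[0] + 26))) ∧ ((¬(val = cnt - 8)) → ((g > lim + 3 ∧ 2*store(buf, val, val + 5)[lim] ≤ 4) ↔ (store(buf, val, val + 5)[1] + g < val - 3 → 3*g + lim < 5)))))


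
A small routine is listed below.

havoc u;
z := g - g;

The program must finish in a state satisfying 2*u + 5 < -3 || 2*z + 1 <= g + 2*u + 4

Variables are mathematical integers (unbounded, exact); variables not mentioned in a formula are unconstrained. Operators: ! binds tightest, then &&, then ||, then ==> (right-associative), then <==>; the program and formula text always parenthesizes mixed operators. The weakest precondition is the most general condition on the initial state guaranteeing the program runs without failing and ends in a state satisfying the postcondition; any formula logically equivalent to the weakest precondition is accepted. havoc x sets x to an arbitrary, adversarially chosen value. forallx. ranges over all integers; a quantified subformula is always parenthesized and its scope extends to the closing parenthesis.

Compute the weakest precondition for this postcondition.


Working backward. After the program, the postcondition 2*u + 5 < -3 || 2*z + 1 <= g + 2*u + 4 must hold; in canonical form it is 2*u < -8 || 2*z <= g + 2*u + 3.
Before z := g - g: 2*u < -8 || g + 2*u >= -3
Before havoc u: forall u_1. (2*u_1 < -8 || g + 2*u_1 >= -3)
Answer: WP = forall u_1. (2*u_1 < -8 || g + 2*u_1 >= -3)


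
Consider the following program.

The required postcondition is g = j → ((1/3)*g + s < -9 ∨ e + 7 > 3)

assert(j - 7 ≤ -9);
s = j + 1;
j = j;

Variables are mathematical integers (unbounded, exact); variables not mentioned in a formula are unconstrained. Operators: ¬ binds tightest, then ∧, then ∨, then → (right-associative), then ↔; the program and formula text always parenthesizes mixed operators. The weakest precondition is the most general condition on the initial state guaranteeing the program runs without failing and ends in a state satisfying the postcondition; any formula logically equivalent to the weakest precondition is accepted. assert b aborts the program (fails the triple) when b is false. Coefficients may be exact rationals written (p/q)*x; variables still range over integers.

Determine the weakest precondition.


Working backward. After the program, the postcondition g = j → ((1/3)*g + s < -9 ∨ e + 7 > 3) must hold; in canonical form it is g = j → ((1/3)*g + s < -9 ∨ e > -4).
Before j := j: g = j → ((1/3)*g + s < -9 ∨ e > -4)
Before s := j + 1: g = j → ((1/3)*g + j < -10 ∨ e > -4)
Before assert j - 7 ≤ -9: j ≤ -2 ∧ (g = j → ((1/3)*g + j < -10 ∨ e > -4))
Answer: WP = j ≤ -2 ∧ (g = j → ((1/3)*g + j < -10 ∨ e > -4))


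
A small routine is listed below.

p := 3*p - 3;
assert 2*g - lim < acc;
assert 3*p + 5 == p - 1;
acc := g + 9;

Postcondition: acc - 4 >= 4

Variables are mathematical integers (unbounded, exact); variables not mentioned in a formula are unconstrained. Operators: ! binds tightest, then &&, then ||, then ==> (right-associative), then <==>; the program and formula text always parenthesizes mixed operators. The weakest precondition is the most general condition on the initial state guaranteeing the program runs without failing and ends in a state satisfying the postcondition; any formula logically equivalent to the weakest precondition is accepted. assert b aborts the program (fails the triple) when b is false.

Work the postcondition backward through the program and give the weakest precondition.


Working backward. After the program, the postcondition acc - 4 >= 4 must hold; in canonical form it is acc >= 8.
Before acc := g + 9: g >= -1
Before assert 3*p + 5 == p - 1: 2*p == -6 && g >= -1
Before assert 2*g - lim < acc: 2*g < acc + lim && 2*p == -6 && g >= -1
Before p := 3*p - 3: 2*g < acc + lim && 6*p == 0 && g >= -1
Answer: WP = 2*g < acc + lim && 6*p == 0 && g >= -1


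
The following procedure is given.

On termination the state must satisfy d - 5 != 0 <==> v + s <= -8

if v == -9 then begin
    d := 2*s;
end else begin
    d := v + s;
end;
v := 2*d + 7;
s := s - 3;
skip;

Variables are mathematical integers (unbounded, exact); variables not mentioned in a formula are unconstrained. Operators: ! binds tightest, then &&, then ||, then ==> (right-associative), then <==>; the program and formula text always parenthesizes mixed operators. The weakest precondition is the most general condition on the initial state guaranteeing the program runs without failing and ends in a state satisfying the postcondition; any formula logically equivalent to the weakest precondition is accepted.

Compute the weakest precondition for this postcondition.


Working backward. After the program, the postcondition d - 5 != 0 <==> v + s <= -8 must hold; in canonical form it is d != 5 <==> s + v <= -8.
Before skip: d != 5 <==> s + v <= -8
Before s := s - 3: d != 5 <==> s + v <= -5
Before v := 2*d + 7: d != 5 <==> 2*d + s <= -12
Then branch requires 2*s != 5 <==> 5*s <= -12; else branch requires s + v != 5 <==> 3*s + 2*v <= -12.
Before the if: (v == -9 ==> (2*s != 5 <==> 5*s <= -12)) && ((!(v == -9)) ==> (s + v != 5 <==> 3*s + 2*v <= -12))
Answer: WP = (v == -9 ==> (2*s != 5 <==> 5*s <= -12)) && ((!(v == -9)) ==> (s + v != 5 <==> 3*s + 2*v <= -12))


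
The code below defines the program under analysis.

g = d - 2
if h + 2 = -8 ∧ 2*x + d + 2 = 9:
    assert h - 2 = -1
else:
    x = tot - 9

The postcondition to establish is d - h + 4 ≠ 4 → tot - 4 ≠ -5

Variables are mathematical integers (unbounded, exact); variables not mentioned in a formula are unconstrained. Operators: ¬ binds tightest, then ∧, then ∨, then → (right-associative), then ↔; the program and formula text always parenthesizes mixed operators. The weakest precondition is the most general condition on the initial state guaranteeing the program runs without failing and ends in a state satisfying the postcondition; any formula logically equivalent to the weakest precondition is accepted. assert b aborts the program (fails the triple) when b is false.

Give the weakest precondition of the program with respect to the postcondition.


Working backward. After the program, the postcondition d - h + 4 ≠ 4 → tot - 4 ≠ -5 must hold; in canonical form it is d ≠ h → tot ≠ -1.
Then branch requires h = 1 ∧ (d ≠ h → tot ≠ -1); else branch requires d ≠ h → tot ≠ -1.
Before the if: ((h = -10 ∧ d + 2*x = 7) → (h = 1 ∧ (d ≠ h → tot ≠ -1))) ∧ ((¬(h = -10 ∧ d + 2*x = 7)) → (d ≠ h → tot ≠ -1))
Before g := d - 2: ((h = -10 ∧ d + 2*x = 7) → (h = 1 ∧ (d ≠ h → tot ≠ -1))) ∧ ((¬(h = -10 ∧ d + 2*x = 7)) → (d ≠ h → tot ≠ -1))
Answer: WP = ((h = -10 ∧ d + 2*x = 7) → (h = 1 ∧ (d ≠ h → tot ≠ -1))) ∧ ((¬(h = -10 ∧ d + 2*x = 7)) → (d ≠ h → tot ≠ -1))


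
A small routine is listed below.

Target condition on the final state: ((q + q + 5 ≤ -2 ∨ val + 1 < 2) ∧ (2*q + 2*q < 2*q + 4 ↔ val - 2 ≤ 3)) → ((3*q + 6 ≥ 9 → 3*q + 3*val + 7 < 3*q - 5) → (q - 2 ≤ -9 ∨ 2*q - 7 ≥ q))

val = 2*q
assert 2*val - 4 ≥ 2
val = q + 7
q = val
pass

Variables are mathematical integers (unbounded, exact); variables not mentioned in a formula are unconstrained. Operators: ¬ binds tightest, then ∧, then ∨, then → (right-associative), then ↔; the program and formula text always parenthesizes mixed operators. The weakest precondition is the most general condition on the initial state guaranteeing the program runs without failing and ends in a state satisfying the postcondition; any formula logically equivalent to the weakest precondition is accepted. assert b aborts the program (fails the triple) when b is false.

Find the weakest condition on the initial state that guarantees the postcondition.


Working backward. After the program, the postcondition ((q + q + 5 ≤ -2 ∨ val + 1 < 2) ∧ (2*q + 2*q < 2*q + 4 ↔ val - 2 ≤ 3)) → ((3*q + 6 ≥ 9 → 3*q + 3*val + 7 < 3*q - 5) → (q - 2 ≤ -9 ∨ 2*q - 7 ≥ q)) must hold; in canonical form it is ((2*q ≤ -7 ∨ val < 1) ∧ (2*q < 4 ↔ val ≤ 5)) → ((3*q ≥ 3 → 3*val < -12) → (q ≤ -7 ∨ q ≥ 7)).
Before skip: ((2*q ≤ -7 ∨ val < 1) ∧ (2*q < 4 ↔ val ≤ 5)) → ((3*q ≥ 3 → 3*val < -12) → (q ≤ -7 ∨ q ≥ 7))
Before q := val: ((2*val ≤ -7 ∨ val < 1) ∧ (2*val < 4 ↔ val ≤ 5)) → ((3*val ≥ 3 → 3*val < -12) → (val ≤ -7 ∨ val ≥ 7))
Before val := q + 7: ((2*q ≤ -21 ∨ q < -6) ∧ (2*q < -10 ↔ q ≤ -2)) → ((3*q ≥ -18 → 3*q < -33) → (q ≤ -14 ∨ q ≥ 0))
Before assert 2*val - 4 ≥ 2: 2*val ≥ 6 ∧ (((2*q ≤ -21 ∨ q < -6) ∧ (2*q < -10 ↔ q ≤ -2)) → ((3*q ≥ -18 → 3*q < -33) → (q ≤ -14 ∨ q ≥ 0)))
Before val := 2*q: 4*q ≥ 6 ∧ (((2*q ≤ -21 ∨ q < -6) ∧ (2*q < -10 ↔ q ≤ -2)) → ((3*q ≥ -18 → 3*q < -33) → (q ≤ -14 ∨ q ≥ 0)))
Answer: WP = 4*q ≥ 6 ∧ (((2*q ≤ -21 ∨ q < -6) ∧ (2*q < -10 ↔ q ≤ -2)) → ((3*q ≥ -18 → 3*q < -33) → (q ≤ -14 ∨ q ≥ 0)))


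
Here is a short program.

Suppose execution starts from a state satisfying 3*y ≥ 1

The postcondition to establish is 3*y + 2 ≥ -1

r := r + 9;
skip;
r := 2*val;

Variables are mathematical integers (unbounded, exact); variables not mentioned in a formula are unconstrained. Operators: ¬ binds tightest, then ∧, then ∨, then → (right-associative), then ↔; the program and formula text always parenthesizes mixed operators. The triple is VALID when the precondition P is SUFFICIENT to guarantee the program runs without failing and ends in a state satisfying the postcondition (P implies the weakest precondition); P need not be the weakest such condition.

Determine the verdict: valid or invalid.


Working backward. After the program, the postcondition 3*y + 2 ≥ -1 must hold; in canonical form it is 3*y ≥ -3.
Before r := 2*val: 3*y ≥ -3
Before skip: 3*y ≥ -3
Before r := r + 9: 3*y ≥ -3
The weakest precondition is 3*y ≥ -3.
Check whether 3*y ≥ 1 implies it.
Every state satisfying the precondition satisfies the weakest precondition: the implication holds.
Answer: valid


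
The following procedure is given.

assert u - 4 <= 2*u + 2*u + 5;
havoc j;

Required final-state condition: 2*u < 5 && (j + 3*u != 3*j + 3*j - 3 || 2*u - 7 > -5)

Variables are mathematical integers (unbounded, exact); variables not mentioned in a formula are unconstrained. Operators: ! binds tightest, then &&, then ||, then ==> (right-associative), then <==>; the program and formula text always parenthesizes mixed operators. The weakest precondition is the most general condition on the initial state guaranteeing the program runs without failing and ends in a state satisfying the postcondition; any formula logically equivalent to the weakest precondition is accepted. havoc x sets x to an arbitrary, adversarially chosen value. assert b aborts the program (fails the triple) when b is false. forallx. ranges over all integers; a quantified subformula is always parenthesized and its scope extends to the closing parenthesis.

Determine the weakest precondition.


Working backward. After the program, the postcondition 2*u < 5 && (j + 3*u != 3*j + 3*j - 3 || 2*u - 7 > -5) must hold; in canonical form it is 2*u < 5 && (3*u != 5*j - 3 || 2*u > 2).
Before havoc j: forall j_1. (2*u < 5 && (3*u != 5*j_1 - 3 || 2*u > 2))
Before assert u - 4 <= 2*u + 2*u + 5: 3*u >= -9 && (forall j_1. (2*u < 5 && (3*u != 5*j_1 - 3 || 2*u > 2)))
Answer: WP = 3*u >= -9 && (forall j_1. (2*u < 5 && (3*u != 5*j_1 - 3 || 2*u > 2)))


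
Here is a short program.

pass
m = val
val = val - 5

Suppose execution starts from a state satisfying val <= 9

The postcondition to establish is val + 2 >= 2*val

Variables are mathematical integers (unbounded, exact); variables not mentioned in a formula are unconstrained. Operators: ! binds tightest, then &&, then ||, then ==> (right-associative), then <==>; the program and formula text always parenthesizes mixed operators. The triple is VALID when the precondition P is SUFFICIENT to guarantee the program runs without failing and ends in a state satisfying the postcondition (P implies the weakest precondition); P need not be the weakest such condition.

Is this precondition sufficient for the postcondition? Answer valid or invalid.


Working backward. After the program, the postcondition val + 2 >= 2*val must hold; in canonical form it is val <= 2.
Before val := val - 5: val <= 7
Before m := val: val <= 7
Before skip: val <= 7
The weakest precondition is val <= 7.
Check whether val <= 9 implies it.
Countermodel: at the initial state val = 8, the precondition holds but the weakest precondition fails.
Answer: invalid


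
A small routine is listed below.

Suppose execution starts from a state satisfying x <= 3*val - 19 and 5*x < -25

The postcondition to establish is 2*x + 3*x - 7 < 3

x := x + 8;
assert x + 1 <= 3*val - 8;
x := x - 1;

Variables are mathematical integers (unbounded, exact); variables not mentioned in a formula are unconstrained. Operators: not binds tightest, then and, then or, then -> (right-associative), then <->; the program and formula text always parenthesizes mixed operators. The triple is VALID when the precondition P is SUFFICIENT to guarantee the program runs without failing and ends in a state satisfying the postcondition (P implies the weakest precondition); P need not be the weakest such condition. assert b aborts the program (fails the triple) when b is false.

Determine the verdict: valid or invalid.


Working backward. After the program, the postcondition 2*x + 3*x - 7 < 3 must hold; in canonical form it is 5*x < 10.
Before x := x - 1: 5*x < 15
Before assert x + 1 <= 3*val - 8: x <= 3*val - 9 and 5*x < 15
Before x := x + 8: x <= 3*val - 17 and 5*x < -25
The weakest precondition is x <= 3*val - 17 and 5*x < -25.
Check whether x <= 3*val - 19 and 5*x < -25 implies it.
Every state satisfying the precondition satisfies the weakest precondition: the implication holds.
Answer: valid


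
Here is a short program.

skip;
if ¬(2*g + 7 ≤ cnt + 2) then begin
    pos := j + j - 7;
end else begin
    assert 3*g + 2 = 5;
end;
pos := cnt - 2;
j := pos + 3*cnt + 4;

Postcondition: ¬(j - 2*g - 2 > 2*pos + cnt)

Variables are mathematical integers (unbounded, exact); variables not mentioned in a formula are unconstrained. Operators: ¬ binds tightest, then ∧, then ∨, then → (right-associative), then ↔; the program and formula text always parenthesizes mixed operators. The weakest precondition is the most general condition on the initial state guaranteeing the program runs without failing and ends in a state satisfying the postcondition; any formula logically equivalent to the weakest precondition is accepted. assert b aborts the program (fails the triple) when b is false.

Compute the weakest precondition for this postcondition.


Working backward. After the program, the postcondition ¬(j - 2*g - 2 > 2*pos + cnt) must hold; in canonical form it is ¬(j > cnt + 2*g + 2*pos + 2).
Before j := pos + 3*cnt + 4: ¬(2*cnt > 2*g + pos - 2)
Before pos := cnt - 2: ¬(cnt > 2*g - 4)
Then branch requires ¬(cnt > 2*g - 4); else branch requires 3*g = 3 ∧ (¬(cnt > 2*g - 4)).
Before the if: ((¬(2*g ≤ cnt - 5)) → (¬(cnt > 2*g - 4))) ∧ (2*g ≤ cnt - 5 → (3*g = 3 ∧ (¬(cnt > 2*g - 4))))
Before skip: ((¬(2*g ≤ cnt - 5)) → (¬(cnt > 2*g - 4))) ∧ (2*g ≤ cnt - 5 → (3*g = 3 ∧ (¬(cnt > 2*g - 4))))
Answer: WP = ((¬(2*g ≤ cnt - 5)) → (¬(cnt > 2*g - 4))) ∧ (2*g ≤ cnt - 5 → (3*g = 3 ∧ (¬(cnt > 2*g - 4))))


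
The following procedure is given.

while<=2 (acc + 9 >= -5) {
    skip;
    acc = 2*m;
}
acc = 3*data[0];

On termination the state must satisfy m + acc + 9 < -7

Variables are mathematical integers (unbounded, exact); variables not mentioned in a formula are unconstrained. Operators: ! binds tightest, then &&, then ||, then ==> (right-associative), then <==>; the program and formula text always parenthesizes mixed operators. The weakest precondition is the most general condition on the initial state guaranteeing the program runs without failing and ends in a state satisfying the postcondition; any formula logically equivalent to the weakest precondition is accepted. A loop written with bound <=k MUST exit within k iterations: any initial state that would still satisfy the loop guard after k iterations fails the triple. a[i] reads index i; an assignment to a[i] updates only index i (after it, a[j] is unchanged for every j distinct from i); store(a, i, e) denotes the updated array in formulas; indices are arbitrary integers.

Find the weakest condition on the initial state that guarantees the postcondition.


Working backward. After the program, the postcondition m + acc + 9 < -7 must hold; in canonical form it is acc + m < -16.
Before acc := 3*data[0]: 3*data[0] + m < -16
Before the loop (bound <=2), unroll the exhaustion recursion (WP_0 = exit-now case; WP_j = one more guarded iteration, up to j = 2):
  WP_0: (!(acc >= -14)) && 3*data[0] + m < -16
  WP_1: (acc >= -14 ==> ((!(2*m >= -14)) && 3*data[0] + m < -16)) && ((!(acc >= -14)) ==> 3*data[0] + m < -16)
  WP_2: (acc >= -14 ==> ((2*m >= -14 ==> ((!(2*m >= -14)) && 3*data[0] + m < -16)) && ((!(2*m >= -14)) ==> 3*data[0] + m < -16))) && ((!(acc >= -14)) ==> 3*data[0] + m < -16)
So before the loop: (acc >= -14 ==> ((2*m >= -14 ==> ((!(2*m >= -14)) && 3*data[0] + m < -16)) && ((!(2*m >= -14)) ==> 3*data[0] + m < -16))) && ((!(acc >= -14)) ==> 3*data[0] + m < -16)
Answer: WP = (acc >= -14 ==> ((2*m >= -14 ==> ((!(2*m >= -14)) && 3*data[0] + m < -16)) && ((!(2*m >= -14)) ==> 3*data[0] + m < -16))) && ((!(acc >= -14)) ==> 3*data[0] + m < -16)


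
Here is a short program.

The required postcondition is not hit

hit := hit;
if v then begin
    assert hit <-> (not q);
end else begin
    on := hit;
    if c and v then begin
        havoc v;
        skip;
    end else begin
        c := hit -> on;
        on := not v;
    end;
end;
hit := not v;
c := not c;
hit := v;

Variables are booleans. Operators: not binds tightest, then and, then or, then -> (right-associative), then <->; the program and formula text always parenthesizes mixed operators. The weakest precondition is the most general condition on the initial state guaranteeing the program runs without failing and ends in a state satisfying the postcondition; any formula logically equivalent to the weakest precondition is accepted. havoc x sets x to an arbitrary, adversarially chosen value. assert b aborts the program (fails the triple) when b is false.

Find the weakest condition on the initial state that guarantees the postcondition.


Working backward. After the program, not hit must hold.
Before hit := v: not v
Before c := not c: not v
Before hit := not v: not v
Then branch requires (hit <-> (not q)) and (not v); else branch requires (not (c and v)) and ((not (c and v)) -> (not v)).
Before the if: (v -> ((hit <-> (not q)) and (not v))) and ((not v) -> ((not (c and v)) and ((not (c and v)) -> (not v))))
Before hit := hit: (v -> ((hit <-> (not q)) and (not v))) and ((not v) -> ((not (c and v)) and ((not (c and v)) -> (not v))))
Answer: WP = (v -> ((hit <-> (not q)) and (not v))) and ((not v) -> ((not (c and v)) and ((not (c and v)) -> (not v))))


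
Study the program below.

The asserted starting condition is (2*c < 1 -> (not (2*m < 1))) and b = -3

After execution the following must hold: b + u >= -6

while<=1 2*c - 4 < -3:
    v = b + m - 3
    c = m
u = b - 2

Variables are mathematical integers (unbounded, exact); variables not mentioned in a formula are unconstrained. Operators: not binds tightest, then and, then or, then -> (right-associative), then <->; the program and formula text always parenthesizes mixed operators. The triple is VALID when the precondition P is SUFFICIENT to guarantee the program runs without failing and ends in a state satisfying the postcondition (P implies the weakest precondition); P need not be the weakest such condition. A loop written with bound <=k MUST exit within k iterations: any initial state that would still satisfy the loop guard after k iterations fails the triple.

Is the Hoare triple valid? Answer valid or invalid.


Working backward. After the program, b + u >= -6 must hold.
Before u := b - 2: 2*b >= -4
Before the loop (bound <=1), unroll the exhaustion recursion (WP_0 = exit-now case; WP_j = one more guarded iteration, up to j = 1):
  WP_0: (not (2*c < 1)) and 2*b >= -4
  WP_1: (2*c < 1 -> ((not (2*m < 1)) and 2*b >= -4)) and ((not (2*c < 1)) -> 2*b >= -4)
So before the loop: (2*c < 1 -> ((not (2*m < 1)) and 2*b >= -4)) and ((not (2*c < 1)) -> 2*b >= -4)
The weakest precondition is (2*c < 1 -> ((not (2*m < 1)) and 2*b >= -4)) and ((not (2*c < 1)) -> 2*b >= -4).
Check whether (2*c < 1 -> (not (2*m < 1))) and b = -3 implies it.
Countermodel: at the initial state b = -3, c = 1, m = 0, the precondition holds but the weakest precondition fails.
Answer: invalid
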